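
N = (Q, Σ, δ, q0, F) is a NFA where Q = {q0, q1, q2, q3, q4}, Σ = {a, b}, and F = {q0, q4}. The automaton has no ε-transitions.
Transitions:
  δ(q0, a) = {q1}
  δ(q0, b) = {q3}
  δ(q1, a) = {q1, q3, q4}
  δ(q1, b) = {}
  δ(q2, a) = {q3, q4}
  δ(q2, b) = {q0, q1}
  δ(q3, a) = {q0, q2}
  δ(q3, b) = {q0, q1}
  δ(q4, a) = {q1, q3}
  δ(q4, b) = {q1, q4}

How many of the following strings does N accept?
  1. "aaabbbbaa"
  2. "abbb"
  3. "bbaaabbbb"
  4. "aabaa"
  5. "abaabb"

3

"aaabbbbaa": accepted
"abbb": rejected
"bbaaabbbb": accepted
"aabaa": accepted
"abaabb": rejected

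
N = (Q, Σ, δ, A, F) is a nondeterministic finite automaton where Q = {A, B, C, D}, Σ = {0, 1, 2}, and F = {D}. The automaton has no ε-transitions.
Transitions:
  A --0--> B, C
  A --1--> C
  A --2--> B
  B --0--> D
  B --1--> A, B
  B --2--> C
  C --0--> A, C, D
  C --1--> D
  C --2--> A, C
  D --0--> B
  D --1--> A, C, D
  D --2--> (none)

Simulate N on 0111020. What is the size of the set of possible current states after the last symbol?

4

Start: {A}
read 0: {B, C}
read 1: {A, B, D}
read 1: {A, B, C, D}
read 1: {A, B, C, D}
read 0: {A, B, C, D}
read 2: {A, B, C}
read 0: {A, B, C, D}
Final reachable set {A, B, C, D} has 4 states.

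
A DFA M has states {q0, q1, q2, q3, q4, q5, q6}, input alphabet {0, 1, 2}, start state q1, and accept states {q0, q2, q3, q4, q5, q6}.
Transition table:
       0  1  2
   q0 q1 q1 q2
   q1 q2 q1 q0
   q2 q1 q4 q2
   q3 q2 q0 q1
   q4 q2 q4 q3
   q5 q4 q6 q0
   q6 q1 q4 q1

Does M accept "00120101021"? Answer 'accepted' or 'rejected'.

accepted

q1 --0--> q2
q2 --0--> q1
q1 --1--> q1
q1 --2--> q0
q0 --0--> q1
q1 --1--> q1
q1 --0--> q2
q2 --1--> q4
q4 --0--> q2
q2 --2--> q2
q2 --1--> q4
End in state q4, which is an accepting state.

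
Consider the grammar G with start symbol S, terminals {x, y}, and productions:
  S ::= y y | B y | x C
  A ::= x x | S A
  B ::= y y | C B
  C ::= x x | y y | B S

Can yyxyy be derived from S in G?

no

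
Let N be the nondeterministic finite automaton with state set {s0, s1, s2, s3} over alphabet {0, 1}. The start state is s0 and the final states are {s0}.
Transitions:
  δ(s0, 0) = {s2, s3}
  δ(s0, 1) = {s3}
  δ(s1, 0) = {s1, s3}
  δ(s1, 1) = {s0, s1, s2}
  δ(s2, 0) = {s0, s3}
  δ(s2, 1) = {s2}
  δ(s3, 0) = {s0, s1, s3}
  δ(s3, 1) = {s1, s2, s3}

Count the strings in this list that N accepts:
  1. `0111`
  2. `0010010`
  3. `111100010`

`0111`: accepted
`0010010`: accepted
`111100010`: accepted

3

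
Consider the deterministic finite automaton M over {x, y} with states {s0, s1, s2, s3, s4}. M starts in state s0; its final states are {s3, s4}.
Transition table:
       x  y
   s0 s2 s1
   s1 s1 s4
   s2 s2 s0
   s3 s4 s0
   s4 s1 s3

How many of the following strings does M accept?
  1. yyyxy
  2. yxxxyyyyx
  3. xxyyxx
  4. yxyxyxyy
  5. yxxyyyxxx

yyyxy: accepted
yxxxyyyyx: rejected
xxyyxx: rejected
yxyxyxyy: accepted
yxxyyyxxx: rejected

2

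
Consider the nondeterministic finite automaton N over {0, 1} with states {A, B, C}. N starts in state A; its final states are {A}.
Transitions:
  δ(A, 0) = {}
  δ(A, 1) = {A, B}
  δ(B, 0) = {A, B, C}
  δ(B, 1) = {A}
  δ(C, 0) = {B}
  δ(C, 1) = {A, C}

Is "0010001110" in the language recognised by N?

Start: {A}
read 0: {}
The reachable set is empty and stays empty for the remaining 9 symbols.
Reachable ∩ accepting = {} — empty.

rejected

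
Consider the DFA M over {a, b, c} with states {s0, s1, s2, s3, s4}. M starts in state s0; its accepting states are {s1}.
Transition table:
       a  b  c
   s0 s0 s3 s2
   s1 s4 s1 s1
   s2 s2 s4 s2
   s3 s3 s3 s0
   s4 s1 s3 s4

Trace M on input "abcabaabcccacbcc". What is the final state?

s4

s0 --a--> s0
s0 --b--> s3
s3 --c--> s0
s0 --a--> s0
s0 --b--> s3
s3 --a--> s3
s3 --a--> s3
s3 --b--> s3
s3 --c--> s0
s0 --c--> s2
s2 --c--> s2
s2 --a--> s2
s2 --c--> s2
s2 --b--> s4
s4 --c--> s4
s4 --c--> s4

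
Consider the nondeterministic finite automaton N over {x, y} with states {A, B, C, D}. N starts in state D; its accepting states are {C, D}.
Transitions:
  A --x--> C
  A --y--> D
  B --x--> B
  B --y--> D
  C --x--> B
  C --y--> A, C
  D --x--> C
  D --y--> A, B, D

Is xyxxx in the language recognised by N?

Start: {D}
read x: {C}
read y: {A, C}
read x: {B, C}
read x: {B}
read x: {B}
Reachable ∩ accepting = {} — empty.

rejected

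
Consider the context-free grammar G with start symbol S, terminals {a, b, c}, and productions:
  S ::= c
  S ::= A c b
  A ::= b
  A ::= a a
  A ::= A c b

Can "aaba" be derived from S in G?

no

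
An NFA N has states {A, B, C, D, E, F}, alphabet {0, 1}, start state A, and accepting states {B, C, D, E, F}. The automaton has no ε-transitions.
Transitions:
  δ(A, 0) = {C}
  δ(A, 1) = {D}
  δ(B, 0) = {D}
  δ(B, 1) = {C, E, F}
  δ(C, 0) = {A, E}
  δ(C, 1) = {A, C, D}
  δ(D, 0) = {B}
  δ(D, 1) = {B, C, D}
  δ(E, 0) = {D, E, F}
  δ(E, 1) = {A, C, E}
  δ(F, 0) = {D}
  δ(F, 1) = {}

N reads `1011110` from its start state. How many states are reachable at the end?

6

Start: {A}
read 1: {D}
read 0: {B}
read 1: {C, E, F}
read 1: {A, C, D, E}
read 1: {A, B, C, D, E}
read 1: {A, B, C, D, E, F}
read 0: {A, B, C, D, E, F}
Final reachable set {A, B, C, D, E, F} has 6 states.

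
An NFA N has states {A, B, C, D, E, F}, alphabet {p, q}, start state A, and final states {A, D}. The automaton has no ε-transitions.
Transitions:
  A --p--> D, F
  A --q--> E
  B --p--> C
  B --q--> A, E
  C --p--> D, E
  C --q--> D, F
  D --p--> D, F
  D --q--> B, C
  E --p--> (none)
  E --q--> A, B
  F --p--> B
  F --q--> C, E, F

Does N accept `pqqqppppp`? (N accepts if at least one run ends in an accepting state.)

Start: {A}
read p: {D, F}
read q: {B, C, E, F}
read q: {A, B, C, D, E, F}
read q: {A, B, C, D, E, F}
read p: {B, C, D, E, F}
read p: {B, C, D, E, F}
read p: {B, C, D, E, F}
read p: {B, C, D, E, F}
read p: {B, C, D, E, F}
Reachable ∩ accepting = {D} — nonempty.

accepted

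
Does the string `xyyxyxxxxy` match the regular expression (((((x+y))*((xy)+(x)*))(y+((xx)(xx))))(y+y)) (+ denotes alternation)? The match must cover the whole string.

yes

Split as xyyxyxxxx·y: ((((x+y))*((xy)+(x)*))(y+((xx)(xx)))) matches xyyxyxxxx and (y+y) matches y.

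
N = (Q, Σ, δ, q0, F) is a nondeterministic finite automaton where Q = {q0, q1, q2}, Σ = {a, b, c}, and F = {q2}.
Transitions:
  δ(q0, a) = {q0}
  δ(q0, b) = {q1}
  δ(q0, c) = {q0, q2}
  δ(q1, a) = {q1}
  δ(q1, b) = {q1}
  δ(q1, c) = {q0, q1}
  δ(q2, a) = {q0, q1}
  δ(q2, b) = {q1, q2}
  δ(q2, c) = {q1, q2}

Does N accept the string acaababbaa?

rejected

Start: {q0}
read a: {q0}
read c: {q0, q2}
read a: {q0, q1}
read a: {q0, q1}
read b: {q1}
read a: {q1}
read b: {q1}
read b: {q1}
read a: {q1}
read a: {q1}
Reachable ∩ accepting = {} — empty.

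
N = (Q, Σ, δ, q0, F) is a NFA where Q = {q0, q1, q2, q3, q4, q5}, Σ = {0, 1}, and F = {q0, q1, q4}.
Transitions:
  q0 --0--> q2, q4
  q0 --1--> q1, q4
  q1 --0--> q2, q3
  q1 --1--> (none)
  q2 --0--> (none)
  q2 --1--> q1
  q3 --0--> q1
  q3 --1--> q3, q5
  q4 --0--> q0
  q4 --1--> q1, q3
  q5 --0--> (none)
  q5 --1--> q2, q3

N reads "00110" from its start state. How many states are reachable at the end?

Start: {q0}
read 0: {q2, q4}
read 0: {q0}
read 1: {q1, q4}
read 1: {q1, q3}
read 0: {q1, q2, q3}
Final reachable set {q1, q2, q3} has 3 states.

3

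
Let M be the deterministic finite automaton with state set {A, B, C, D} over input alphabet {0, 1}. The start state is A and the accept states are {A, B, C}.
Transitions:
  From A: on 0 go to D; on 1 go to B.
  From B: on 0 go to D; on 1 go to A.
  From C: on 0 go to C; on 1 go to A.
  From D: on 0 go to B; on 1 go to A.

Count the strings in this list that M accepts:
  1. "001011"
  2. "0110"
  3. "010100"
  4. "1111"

"001011": accepted
"0110": rejected
"010100": accepted
"1111": accepted

3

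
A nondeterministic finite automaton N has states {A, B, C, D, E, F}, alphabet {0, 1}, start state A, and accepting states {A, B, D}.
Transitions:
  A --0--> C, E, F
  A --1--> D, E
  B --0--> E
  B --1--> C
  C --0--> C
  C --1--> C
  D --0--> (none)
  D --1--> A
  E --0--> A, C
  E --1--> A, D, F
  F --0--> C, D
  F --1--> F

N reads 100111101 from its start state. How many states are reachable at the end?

5

Start: {A}
read 1: {D, E}
read 0: {A, C}
read 0: {C, E, F}
read 1: {A, C, D, F}
read 1: {A, C, D, E, F}
read 1: {A, C, D, E, F}
read 1: {A, C, D, E, F}
read 0: {A, C, D, E, F}
read 1: {A, C, D, E, F}
Final reachable set {A, C, D, E, F} has 5 states.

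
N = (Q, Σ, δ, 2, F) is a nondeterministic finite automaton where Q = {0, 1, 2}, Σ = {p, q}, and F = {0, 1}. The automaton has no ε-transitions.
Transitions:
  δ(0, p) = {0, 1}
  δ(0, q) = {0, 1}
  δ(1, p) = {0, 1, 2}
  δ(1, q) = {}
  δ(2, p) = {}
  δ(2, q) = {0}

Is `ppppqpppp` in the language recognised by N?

Start: {2}
read p: {}
The reachable set is empty and stays empty for the remaining 8 symbols.
Reachable ∩ accepting = {} — empty.

rejected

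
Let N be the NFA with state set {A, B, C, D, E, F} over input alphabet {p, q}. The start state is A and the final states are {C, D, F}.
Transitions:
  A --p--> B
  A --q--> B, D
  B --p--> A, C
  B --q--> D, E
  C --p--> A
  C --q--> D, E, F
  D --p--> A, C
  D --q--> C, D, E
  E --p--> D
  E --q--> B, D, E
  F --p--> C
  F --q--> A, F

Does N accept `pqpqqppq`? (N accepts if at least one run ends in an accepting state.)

accepted

Start: {A}
read p: {B}
read q: {D, E}
read p: {A, C, D}
read q: {B, C, D, E, F}
read q: {A, B, C, D, E, F}
read p: {A, B, C, D}
read p: {A, B, C}
read q: {B, D, E, F}
Reachable ∩ accepting = {D, F} — nonempty.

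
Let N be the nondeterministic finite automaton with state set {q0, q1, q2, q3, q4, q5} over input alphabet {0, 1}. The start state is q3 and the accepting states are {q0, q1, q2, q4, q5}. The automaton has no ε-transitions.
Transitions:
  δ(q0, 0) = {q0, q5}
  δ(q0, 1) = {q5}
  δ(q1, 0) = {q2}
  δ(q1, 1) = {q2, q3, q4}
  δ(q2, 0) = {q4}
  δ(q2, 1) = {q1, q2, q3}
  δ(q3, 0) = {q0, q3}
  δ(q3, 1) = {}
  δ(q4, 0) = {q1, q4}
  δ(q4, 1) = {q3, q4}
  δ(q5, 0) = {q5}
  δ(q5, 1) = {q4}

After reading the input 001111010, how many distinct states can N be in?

Start: {q3}
read 0: {q0, q3}
read 0: {q0, q3, q5}
read 1: {q4, q5}
read 1: {q3, q4}
read 1: {q3, q4}
read 1: {q3, q4}
read 0: {q0, q1, q3, q4}
read 1: {q2, q3, q4, q5}
read 0: {q0, q1, q3, q4, q5}
Final reachable set {q0, q1, q3, q4, q5} has 5 states.

5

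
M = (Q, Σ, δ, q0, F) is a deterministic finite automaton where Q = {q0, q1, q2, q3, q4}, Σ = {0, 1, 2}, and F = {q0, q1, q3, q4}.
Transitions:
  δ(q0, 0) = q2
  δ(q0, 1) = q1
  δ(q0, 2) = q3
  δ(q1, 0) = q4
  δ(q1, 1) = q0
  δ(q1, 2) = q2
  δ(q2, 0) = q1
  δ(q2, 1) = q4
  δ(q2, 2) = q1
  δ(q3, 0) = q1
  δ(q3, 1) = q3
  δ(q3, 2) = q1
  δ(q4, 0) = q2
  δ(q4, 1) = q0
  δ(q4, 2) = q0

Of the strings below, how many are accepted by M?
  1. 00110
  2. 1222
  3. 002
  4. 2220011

00110: accepted
1222: rejected
002: rejected
2220011: accepted

2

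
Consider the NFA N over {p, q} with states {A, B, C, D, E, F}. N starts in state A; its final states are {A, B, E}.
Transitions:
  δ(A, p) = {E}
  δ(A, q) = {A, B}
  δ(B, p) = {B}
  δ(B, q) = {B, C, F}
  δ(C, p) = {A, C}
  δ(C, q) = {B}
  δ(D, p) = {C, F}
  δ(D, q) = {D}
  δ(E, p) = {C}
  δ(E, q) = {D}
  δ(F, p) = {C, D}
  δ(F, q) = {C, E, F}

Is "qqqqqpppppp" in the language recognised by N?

accepted

Start: {A}
read q: {A, B}
read q: {A, B, C, F}
read q: {A, B, C, E, F}
read q: {A, B, C, D, E, F}
read q: {A, B, C, D, E, F}
read p: {A, B, C, D, E, F}
read p: {A, B, C, D, E, F}
read p: {A, B, C, D, E, F}
read p: {A, B, C, D, E, F}
read p: {A, B, C, D, E, F}
read p: {A, B, C, D, E, F}
Reachable ∩ accepting = {A, B, E} — nonempty.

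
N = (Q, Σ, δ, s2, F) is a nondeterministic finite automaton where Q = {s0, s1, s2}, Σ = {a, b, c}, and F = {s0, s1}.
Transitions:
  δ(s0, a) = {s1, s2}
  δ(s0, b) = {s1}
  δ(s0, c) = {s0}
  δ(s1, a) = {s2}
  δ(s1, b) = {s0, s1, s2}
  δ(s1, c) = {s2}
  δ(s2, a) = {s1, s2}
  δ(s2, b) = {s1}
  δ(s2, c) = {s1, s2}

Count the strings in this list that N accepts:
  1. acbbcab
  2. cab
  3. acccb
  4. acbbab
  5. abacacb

5

acbbcab: accepted
cab: accepted
acccb: accepted
acbbab: accepted
abacacb: accepted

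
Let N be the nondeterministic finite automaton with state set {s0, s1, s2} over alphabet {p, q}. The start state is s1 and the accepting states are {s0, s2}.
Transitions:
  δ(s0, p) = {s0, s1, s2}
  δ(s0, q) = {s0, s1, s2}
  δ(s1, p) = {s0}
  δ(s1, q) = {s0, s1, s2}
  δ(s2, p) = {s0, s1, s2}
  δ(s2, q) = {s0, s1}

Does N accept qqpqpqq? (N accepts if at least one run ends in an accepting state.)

accepted

Start: {s1}
read q: {s0, s1, s2}
read q: {s0, s1, s2}
read p: {s0, s1, s2}
read q: {s0, s1, s2}
read p: {s0, s1, s2}
read q: {s0, s1, s2}
read q: {s0, s1, s2}
Reachable ∩ accepting = {s0, s2} — nonempty.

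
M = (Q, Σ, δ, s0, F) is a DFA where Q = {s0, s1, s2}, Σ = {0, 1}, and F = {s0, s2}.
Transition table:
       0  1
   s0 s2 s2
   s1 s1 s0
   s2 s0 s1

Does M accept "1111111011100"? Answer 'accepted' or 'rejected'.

accepted

s0 --1--> s2
s2 --1--> s1
s1 --1--> s0
s0 --1--> s2
s2 --1--> s1
s1 --1--> s0
s0 --1--> s2
s2 --0--> s0
s0 --1--> s2
s2 --1--> s1
s1 --1--> s0
s0 --0--> s2
s2 --0--> s0
End in state s0, which is an accepting state.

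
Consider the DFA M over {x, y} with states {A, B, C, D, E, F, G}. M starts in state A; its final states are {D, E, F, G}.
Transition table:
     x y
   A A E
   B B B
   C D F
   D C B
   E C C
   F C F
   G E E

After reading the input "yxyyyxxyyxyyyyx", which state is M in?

B

A --y--> E
E --x--> C
C --y--> F
F --y--> F
F --y--> F
F --x--> C
C --x--> D
D --y--> B
B --y--> B
B --x--> B
B --y--> B
B --y--> B
B --y--> B
B --y--> B
B --x--> B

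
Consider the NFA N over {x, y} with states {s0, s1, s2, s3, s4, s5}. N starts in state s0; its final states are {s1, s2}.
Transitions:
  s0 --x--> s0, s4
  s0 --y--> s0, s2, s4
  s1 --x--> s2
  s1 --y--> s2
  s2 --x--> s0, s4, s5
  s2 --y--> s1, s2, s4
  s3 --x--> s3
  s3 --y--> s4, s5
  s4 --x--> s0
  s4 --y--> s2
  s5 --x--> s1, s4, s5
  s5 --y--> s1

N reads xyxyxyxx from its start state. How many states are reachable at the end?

4

Start: {s0}
read x: {s0, s4}
read y: {s0, s2, s4}
read x: {s0, s4, s5}
read y: {s0, s1, s2, s4}
read x: {s0, s2, s4, s5}
read y: {s0, s1, s2, s4}
read x: {s0, s2, s4, s5}
read x: {s0, s1, s4, s5}
Final reachable set {s0, s1, s4, s5} has 4 states.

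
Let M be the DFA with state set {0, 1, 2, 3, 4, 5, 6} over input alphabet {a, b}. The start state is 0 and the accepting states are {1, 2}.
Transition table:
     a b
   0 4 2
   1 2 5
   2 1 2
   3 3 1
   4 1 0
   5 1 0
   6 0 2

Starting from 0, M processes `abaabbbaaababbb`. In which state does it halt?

0 --a--> 4
4 --b--> 0
0 --a--> 4
4 --a--> 1
1 --b--> 5
5 --b--> 0
0 --b--> 2
2 --a--> 1
1 --a--> 2
2 --a--> 1
1 --b--> 5
5 --a--> 1
1 --b--> 5
5 --b--> 0
0 --b--> 2

2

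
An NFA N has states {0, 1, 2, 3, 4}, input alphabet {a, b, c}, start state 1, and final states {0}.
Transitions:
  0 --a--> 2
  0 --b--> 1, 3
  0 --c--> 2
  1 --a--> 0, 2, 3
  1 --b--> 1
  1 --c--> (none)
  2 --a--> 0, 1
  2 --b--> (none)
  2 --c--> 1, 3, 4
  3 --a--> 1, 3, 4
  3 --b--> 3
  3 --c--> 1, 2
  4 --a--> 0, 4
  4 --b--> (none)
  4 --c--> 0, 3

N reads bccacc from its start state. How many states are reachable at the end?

Start: {1}
read b: {1}
read c: {}
The reachable set is empty and stays empty for the remaining 4 symbols.
Final reachable set {} has 0 states.

0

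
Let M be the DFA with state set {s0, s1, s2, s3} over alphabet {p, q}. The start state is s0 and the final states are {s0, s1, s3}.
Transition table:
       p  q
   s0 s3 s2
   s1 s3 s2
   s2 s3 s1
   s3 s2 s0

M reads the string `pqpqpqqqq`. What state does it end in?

s2

s0 --p--> s3
s3 --q--> s0
s0 --p--> s3
s3 --q--> s0
s0 --p--> s3
s3 --q--> s0
s0 --q--> s2
s2 --q--> s1
s1 --q--> s2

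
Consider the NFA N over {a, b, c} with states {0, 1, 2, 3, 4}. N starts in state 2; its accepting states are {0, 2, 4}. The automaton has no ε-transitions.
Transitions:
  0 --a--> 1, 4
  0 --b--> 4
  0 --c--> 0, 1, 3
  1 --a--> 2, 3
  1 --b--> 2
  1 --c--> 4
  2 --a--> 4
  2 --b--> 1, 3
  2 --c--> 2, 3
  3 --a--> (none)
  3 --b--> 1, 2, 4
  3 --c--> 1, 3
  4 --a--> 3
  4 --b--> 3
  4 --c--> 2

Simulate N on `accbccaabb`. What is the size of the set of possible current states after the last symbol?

4

Start: {2}
read a: {4}
read c: {2}
read c: {2, 3}
read b: {1, 2, 3, 4}
read c: {1, 2, 3, 4}
read c: {1, 2, 3, 4}
read a: {2, 3, 4}
read a: {3, 4}
read b: {1, 2, 3, 4}
read b: {1, 2, 3, 4}
Final reachable set {1, 2, 3, 4} has 4 states.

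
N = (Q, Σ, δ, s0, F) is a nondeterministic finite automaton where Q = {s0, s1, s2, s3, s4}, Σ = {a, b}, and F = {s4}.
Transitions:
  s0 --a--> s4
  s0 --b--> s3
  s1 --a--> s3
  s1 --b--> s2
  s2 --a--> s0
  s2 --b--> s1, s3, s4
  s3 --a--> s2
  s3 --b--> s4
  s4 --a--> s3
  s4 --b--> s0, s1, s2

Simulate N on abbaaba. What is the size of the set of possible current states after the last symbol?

Start: {s0}
read a: {s4}
read b: {s0, s1, s2}
read b: {s1, s2, s3, s4}
read a: {s0, s2, s3}
read a: {s0, s2, s4}
read b: {s0, s1, s2, s3, s4}
read a: {s0, s2, s3, s4}
Final reachable set {s0, s2, s3, s4} has 4 states.

4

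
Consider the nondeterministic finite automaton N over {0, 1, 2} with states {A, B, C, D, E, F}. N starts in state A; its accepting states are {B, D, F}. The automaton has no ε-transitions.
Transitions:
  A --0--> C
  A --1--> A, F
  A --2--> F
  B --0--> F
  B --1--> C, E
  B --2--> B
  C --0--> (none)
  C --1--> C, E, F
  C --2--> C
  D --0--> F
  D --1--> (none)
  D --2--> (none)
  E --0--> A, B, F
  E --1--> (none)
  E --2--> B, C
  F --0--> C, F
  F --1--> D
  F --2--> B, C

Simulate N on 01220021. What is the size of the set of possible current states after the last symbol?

3

Start: {A}
read 0: {C}
read 1: {C, E, F}
read 2: {B, C}
read 2: {B, C}
read 0: {F}
read 0: {C, F}
read 2: {B, C}
read 1: {C, E, F}
Final reachable set {C, E, F} has 3 states.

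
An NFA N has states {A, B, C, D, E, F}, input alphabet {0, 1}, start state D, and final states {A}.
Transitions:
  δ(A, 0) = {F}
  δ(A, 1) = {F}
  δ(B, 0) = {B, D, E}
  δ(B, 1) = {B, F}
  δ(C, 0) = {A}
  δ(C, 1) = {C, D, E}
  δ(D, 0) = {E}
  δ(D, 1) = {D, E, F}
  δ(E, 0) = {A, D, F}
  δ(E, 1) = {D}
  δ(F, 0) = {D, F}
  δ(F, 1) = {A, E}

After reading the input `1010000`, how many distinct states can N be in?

Start: {D}
read 1: {D, E, F}
read 0: {A, D, E, F}
read 1: {A, D, E, F}
read 0: {A, D, E, F}
read 0: {A, D, E, F}
read 0: {A, D, E, F}
read 0: {A, D, E, F}
Final reachable set {A, D, E, F} has 4 states.

4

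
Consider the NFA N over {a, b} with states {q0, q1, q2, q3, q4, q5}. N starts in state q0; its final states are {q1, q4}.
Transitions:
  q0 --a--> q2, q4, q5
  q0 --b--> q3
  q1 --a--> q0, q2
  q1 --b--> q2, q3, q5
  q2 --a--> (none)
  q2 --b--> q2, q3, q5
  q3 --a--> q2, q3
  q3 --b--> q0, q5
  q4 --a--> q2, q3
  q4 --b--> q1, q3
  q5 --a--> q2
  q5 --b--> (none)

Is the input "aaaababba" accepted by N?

accepted

Start: {q0}
read a: {q2, q4, q5}
read a: {q2, q3}
read a: {q2, q3}
read a: {q2, q3}
read b: {q0, q2, q3, q5}
read a: {q2, q3, q4, q5}
read b: {q0, q1, q2, q3, q5}
read b: {q0, q2, q3, q5}
read a: {q2, q3, q4, q5}
Reachable ∩ accepting = {q4} — nonempty.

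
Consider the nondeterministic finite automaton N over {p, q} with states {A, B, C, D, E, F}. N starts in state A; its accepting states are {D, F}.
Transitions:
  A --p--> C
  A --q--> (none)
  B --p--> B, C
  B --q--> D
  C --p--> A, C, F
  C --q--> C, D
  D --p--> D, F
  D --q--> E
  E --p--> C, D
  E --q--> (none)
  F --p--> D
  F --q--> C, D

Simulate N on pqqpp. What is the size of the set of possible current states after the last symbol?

4

Start: {A}
read p: {C}
read q: {C, D}
read q: {C, D, E}
read p: {A, C, D, F}
read p: {A, C, D, F}
Final reachable set {A, C, D, F} has 4 states.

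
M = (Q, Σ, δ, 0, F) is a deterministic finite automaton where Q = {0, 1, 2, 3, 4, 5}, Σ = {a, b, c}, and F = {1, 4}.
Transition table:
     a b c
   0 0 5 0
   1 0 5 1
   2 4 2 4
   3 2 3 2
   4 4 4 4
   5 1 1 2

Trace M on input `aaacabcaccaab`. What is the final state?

0 --a--> 0
0 --a--> 0
0 --a--> 0
0 --c--> 0
0 --a--> 0
0 --b--> 5
5 --c--> 2
2 --a--> 4
4 --c--> 4
4 --c--> 4
4 --a--> 4
4 --a--> 4
4 --b--> 4

4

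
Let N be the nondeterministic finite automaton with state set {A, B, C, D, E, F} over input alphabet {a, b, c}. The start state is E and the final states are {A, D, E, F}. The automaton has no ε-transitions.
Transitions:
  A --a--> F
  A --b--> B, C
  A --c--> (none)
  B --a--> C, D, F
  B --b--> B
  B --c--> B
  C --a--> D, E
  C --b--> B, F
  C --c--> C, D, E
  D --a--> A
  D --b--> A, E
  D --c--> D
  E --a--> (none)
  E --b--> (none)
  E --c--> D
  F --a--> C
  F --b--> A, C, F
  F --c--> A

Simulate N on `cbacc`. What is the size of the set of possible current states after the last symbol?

0

Start: {E}
read c: {D}
read b: {A, E}
read a: {F}
read c: {A}
read c: {}
Final reachable set {} has 0 states.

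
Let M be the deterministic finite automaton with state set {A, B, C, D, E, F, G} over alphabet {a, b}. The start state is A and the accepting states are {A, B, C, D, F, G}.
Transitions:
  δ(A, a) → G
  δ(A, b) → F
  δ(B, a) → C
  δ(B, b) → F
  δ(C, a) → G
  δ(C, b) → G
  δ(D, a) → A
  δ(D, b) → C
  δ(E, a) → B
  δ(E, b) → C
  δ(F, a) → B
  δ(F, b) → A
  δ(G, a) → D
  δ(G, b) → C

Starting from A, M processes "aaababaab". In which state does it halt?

A --a--> G
G --a--> D
D --a--> A
A --b--> F
F --a--> B
B --b--> F
F --a--> B
B --a--> C
C --b--> G

G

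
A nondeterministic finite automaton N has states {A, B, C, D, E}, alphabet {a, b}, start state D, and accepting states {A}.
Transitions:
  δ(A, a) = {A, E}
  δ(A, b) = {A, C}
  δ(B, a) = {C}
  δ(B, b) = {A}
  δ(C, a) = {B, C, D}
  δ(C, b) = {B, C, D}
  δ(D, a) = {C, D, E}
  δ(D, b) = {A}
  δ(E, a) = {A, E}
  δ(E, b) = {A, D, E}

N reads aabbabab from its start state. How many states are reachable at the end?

Start: {D}
read a: {C, D, E}
read a: {A, B, C, D, E}
read b: {A, B, C, D, E}
read b: {A, B, C, D, E}
read a: {A, B, C, D, E}
read b: {A, B, C, D, E}
read a: {A, B, C, D, E}
read b: {A, B, C, D, E}
Final reachable set {A, B, C, D, E} has 5 states.

5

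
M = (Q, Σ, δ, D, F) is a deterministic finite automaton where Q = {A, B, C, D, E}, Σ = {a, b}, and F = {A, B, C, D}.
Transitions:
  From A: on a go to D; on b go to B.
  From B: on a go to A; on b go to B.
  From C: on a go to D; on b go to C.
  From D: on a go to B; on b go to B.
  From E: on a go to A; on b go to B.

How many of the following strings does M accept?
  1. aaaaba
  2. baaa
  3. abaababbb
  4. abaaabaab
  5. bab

5

aaaaba: accepted
baaa: accepted
abaababbb: accepted
abaaabaab: accepted
bab: accepted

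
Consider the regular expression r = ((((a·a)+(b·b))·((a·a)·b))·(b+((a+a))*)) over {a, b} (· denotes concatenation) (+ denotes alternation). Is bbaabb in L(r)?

Split as bbaab·b: (((a·a)+(b·b))·((a·a)·b)) matches bbaab and (b+((a+a))*) matches b.

yes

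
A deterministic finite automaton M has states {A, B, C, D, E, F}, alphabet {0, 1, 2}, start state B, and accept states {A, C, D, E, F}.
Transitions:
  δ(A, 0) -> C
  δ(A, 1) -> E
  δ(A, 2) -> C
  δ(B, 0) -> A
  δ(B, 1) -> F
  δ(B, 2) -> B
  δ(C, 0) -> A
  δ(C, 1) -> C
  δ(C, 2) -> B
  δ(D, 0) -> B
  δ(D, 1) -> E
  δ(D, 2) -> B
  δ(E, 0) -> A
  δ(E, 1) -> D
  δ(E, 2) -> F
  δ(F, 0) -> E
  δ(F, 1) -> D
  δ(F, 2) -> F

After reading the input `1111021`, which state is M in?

B --1--> F
F --1--> D
D --1--> E
E --1--> D
D --0--> B
B --2--> B
B --1--> F

F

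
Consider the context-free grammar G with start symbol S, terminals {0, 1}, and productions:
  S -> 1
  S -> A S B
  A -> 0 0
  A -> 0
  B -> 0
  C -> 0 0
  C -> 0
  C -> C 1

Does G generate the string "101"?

no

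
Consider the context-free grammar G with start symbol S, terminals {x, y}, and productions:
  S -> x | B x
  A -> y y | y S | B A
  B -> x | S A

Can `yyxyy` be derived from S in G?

no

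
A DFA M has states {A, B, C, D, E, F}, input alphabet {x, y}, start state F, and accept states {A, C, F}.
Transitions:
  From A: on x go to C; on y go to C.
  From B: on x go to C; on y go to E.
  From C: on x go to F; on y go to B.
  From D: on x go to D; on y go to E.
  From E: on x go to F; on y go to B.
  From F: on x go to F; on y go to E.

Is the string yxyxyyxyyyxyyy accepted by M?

F --y--> E
E --x--> F
F --y--> E
E --x--> F
F --y--> E
E --y--> B
B --x--> C
C --y--> B
B --y--> E
E --y--> B
B --x--> C
C --y--> B
B --y--> E
E --y--> B
End in state B, which is not an accepting state.

rejected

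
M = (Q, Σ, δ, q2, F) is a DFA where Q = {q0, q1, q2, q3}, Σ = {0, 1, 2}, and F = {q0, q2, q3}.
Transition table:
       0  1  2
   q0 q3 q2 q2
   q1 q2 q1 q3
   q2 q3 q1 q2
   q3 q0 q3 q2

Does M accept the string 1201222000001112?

accepted

q2 --1--> q1
q1 --2--> q3
q3 --0--> q0
q0 --1--> q2
q2 --2--> q2
q2 --2--> q2
q2 --2--> q2
q2 --0--> q3
q3 --0--> q0
q0 --0--> q3
q3 --0--> q0
q0 --0--> q3
q3 --1--> q3
q3 --1--> q3
q3 --1--> q3
q3 --2--> q2
End in state q2, which is an accepting state.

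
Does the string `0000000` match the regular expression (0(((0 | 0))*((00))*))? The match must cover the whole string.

Split as 0·000000: 0 matches 0 and (((0|0))*((00))*) matches 000000.

yes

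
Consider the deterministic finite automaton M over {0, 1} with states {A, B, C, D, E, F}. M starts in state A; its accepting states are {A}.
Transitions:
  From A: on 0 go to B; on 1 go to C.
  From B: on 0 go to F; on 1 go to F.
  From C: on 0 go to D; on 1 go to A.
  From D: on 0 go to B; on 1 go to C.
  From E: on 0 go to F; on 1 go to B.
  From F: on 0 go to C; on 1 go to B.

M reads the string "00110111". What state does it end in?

A --0--> B
B --0--> F
F --1--> B
B --1--> F
F --0--> C
C --1--> A
A --1--> C
C --1--> A

A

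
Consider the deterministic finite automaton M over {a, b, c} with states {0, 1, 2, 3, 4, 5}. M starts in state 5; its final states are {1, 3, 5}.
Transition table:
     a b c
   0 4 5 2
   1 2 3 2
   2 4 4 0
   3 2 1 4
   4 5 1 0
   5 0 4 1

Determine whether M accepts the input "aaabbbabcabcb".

rejected

5 --a--> 0
0 --a--> 4
4 --a--> 5
5 --b--> 4
4 --b--> 1
1 --b--> 3
3 --a--> 2
2 --b--> 4
4 --c--> 0
0 --a--> 4
4 --b--> 1
1 --c--> 2
2 --b--> 4
End in state 4, which is not an accepting state.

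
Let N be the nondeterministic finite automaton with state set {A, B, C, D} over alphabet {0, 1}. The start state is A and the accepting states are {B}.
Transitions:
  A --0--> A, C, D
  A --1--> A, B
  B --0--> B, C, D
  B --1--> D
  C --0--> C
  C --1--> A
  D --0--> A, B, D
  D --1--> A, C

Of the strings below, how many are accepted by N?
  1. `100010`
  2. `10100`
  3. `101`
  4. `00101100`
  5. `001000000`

5

`100010`: accepted
`10100`: accepted
`101`: accepted
`00101100`: accepted
`001000000`: accepted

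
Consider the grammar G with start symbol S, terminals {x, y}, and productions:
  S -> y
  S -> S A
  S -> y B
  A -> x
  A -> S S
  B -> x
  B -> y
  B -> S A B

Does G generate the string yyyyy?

yes

S ⇒ SA ⇒ yBA ⇒ yyA ⇒ yySS ⇒ yyyS ⇒ yyyyB ⇒ yyyyy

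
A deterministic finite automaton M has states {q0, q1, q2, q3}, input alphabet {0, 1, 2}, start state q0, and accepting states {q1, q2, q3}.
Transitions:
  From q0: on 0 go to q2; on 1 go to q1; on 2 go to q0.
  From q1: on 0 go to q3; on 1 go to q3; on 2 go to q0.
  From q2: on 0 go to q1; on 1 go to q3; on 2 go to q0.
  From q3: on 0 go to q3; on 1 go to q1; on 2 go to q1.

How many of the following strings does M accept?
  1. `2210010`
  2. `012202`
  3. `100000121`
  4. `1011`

3

`2210010`: accepted
`012202`: rejected
`100000121`: accepted
`1011`: accepted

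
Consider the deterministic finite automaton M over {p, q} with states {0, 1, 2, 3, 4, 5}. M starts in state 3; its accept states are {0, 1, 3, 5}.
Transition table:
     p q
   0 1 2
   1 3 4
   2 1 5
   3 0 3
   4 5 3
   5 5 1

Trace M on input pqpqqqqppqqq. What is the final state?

3

3 --p--> 0
0 --q--> 2
2 --p--> 1
1 --q--> 4
4 --q--> 3
3 --q--> 3
3 --q--> 3
3 --p--> 0
0 --p--> 1
1 --q--> 4
4 --q--> 3
3 --q--> 3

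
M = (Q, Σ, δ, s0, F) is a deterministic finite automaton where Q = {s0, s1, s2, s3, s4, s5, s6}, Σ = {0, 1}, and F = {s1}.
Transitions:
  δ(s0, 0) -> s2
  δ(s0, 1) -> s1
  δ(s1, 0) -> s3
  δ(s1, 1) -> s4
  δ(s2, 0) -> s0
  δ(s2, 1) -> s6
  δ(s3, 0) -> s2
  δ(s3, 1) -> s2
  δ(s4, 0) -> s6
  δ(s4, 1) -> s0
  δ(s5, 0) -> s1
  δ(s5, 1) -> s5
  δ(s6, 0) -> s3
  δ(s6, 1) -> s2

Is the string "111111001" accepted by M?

accepted

s0 --1--> s1
s1 --1--> s4
s4 --1--> s0
s0 --1--> s1
s1 --1--> s4
s4 --1--> s0
s0 --0--> s2
s2 --0--> s0
s0 --1--> s1
End in state s1, which is an accepting state.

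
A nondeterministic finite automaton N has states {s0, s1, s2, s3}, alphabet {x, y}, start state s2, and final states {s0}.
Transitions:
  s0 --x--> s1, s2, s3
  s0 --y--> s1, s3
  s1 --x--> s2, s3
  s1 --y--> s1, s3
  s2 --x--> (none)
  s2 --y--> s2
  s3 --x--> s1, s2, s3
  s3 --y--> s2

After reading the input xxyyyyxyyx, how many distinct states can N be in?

0

Start: {s2}
read x: {}
The reachable set is empty and stays empty for the remaining 9 symbols.
Final reachable set {} has 0 states.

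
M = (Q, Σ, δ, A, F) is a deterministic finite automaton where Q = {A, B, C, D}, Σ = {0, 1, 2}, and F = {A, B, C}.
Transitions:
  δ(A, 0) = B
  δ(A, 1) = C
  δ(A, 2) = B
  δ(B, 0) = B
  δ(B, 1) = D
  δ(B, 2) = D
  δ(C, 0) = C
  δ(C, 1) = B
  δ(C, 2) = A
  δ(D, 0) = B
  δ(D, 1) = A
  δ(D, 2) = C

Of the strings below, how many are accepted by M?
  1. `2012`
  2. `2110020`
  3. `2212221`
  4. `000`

`2012`: accepted
`2110020`: accepted
`2212221`: accepted
`000`: accepted

4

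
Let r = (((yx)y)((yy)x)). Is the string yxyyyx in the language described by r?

yes

Split as yxy·yyx: ((yx)y) matches yxy and ((yy)x) matches yyx.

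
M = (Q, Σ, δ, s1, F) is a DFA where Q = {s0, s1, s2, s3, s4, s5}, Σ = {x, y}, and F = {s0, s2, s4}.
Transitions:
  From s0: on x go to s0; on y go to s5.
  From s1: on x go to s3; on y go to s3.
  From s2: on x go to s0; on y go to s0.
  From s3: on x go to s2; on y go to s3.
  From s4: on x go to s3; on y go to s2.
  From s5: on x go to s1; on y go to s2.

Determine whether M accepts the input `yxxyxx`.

s1 --y--> s3
s3 --x--> s2
s2 --x--> s0
s0 --y--> s5
s5 --x--> s1
s1 --x--> s3
End in state s3, which is not an accepting state.

rejected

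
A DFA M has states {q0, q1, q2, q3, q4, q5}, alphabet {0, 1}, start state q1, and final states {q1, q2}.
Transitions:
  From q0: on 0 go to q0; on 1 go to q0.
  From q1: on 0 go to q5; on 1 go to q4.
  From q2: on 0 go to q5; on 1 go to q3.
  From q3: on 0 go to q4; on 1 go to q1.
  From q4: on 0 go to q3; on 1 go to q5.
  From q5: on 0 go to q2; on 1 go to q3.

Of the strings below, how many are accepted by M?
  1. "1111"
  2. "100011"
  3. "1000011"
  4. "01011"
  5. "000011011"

2

"1111": accepted
"100011": rejected
"1000011": rejected
"01011": rejected
"000011011": accepted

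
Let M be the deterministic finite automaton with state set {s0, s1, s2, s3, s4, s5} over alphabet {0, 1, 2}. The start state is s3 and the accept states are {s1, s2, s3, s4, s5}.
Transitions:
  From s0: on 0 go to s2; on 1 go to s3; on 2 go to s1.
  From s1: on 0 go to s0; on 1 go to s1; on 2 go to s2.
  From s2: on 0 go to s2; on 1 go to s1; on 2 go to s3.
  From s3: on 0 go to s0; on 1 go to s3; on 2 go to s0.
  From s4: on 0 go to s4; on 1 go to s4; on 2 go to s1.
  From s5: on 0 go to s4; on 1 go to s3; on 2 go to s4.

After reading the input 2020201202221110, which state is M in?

s3 --2--> s0
s0 --0--> s2
s2 --2--> s3
s3 --0--> s0
s0 --2--> s1
s1 --0--> s0
s0 --1--> s3
s3 --2--> s0
s0 --0--> s2
s2 --2--> s3
s3 --2--> s0
s0 --2--> s1
s1 --1--> s1
s1 --1--> s1
s1 --1--> s1
s1 --0--> s0

s0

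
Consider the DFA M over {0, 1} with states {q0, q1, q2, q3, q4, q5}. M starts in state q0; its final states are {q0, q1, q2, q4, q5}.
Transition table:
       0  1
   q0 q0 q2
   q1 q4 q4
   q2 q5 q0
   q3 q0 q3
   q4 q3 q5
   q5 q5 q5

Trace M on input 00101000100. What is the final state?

q5

q0 --0--> q0
q0 --0--> q0
q0 --1--> q2
q2 --0--> q5
q5 --1--> q5
q5 --0--> q5
q5 --0--> q5
q5 --0--> q5
q5 --1--> q5
q5 --0--> q5
q5 --0--> q5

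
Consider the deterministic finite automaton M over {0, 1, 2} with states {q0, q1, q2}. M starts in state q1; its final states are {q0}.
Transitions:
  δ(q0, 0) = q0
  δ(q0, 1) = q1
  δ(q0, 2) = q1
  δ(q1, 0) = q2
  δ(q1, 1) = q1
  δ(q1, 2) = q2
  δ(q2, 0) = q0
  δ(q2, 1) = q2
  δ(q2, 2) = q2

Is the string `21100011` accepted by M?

q1 --2--> q2
q2 --1--> q2
q2 --1--> q2
q2 --0--> q0
q0 --0--> q0
q0 --0--> q0
q0 --1--> q1
q1 --1--> q1
End in state q1, which is not an accepting state.

rejected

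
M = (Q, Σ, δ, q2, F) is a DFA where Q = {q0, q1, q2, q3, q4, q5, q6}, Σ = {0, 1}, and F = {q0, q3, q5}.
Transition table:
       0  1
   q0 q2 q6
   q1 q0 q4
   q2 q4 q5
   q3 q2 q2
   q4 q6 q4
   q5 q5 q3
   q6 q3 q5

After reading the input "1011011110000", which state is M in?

q4

q2 --1--> q5
q5 --0--> q5
q5 --1--> q3
q3 --1--> q2
q2 --0--> q4
q4 --1--> q4
q4 --1--> q4
q4 --1--> q4
q4 --1--> q4
q4 --0--> q6
q6 --0--> q3
q3 --0--> q2
q2 --0--> q4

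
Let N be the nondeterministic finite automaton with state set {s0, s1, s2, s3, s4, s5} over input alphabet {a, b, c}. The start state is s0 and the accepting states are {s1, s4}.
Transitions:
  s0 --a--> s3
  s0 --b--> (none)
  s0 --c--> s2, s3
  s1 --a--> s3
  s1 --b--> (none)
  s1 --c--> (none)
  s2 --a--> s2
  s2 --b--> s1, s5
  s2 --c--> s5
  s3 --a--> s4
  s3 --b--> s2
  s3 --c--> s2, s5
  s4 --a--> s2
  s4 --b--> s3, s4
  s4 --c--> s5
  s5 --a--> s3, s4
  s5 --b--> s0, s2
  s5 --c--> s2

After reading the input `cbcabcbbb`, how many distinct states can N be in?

4

Start: {s0}
read c: {s2, s3}
read b: {s1, s2, s5}
read c: {s2, s5}
read a: {s2, s3, s4}
read b: {s1, s2, s3, s4, s5}
read c: {s2, s5}
read b: {s0, s1, s2, s5}
read b: {s0, s1, s2, s5}
read b: {s0, s1, s2, s5}
Final reachable set {s0, s1, s2, s5} has 4 states.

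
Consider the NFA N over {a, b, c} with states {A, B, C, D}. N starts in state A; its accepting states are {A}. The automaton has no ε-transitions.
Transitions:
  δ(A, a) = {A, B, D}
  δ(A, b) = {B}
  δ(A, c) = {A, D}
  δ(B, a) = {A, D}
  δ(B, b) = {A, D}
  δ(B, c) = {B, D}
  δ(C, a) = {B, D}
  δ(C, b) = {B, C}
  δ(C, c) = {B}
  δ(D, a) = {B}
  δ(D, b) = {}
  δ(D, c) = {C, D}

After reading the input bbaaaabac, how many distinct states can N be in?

Start: {A}
read b: {B}
read b: {A, D}
read a: {A, B, D}
read a: {A, B, D}
read a: {A, B, D}
read a: {A, B, D}
read b: {A, B, D}
read a: {A, B, D}
read c: {A, B, C, D}
Final reachable set {A, B, C, D} has 4 states.

4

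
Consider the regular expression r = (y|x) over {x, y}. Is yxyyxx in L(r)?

Neither y nor x matches yxyyxx.

no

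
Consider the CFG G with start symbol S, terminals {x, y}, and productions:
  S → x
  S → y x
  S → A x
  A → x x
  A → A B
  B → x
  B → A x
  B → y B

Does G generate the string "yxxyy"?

no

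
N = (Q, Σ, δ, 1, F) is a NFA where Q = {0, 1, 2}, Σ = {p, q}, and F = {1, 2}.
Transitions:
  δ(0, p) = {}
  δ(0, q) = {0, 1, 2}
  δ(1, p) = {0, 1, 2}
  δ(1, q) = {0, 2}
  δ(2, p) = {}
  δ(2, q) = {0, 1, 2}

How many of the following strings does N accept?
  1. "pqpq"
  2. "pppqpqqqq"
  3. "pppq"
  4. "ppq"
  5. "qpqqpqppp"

"pqpq": accepted
"pppqpqqqq": accepted
"pppq": accepted
"ppq": accepted
"qpqqpqppp": rejected

4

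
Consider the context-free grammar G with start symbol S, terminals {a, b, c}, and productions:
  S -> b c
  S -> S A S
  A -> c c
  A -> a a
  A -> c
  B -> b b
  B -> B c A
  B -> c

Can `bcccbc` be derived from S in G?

S ⇒ SAS ⇒ bcAS ⇒ bcccS ⇒ bcccbc

yes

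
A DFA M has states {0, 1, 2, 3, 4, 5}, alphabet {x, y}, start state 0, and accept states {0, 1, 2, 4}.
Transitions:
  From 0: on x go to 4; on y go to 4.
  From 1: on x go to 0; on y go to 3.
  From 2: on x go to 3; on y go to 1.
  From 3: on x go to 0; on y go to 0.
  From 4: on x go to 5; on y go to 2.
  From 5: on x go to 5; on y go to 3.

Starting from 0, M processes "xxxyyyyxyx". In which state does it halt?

0 --x--> 4
4 --x--> 5
5 --x--> 5
5 --y--> 3
3 --y--> 0
0 --y--> 4
4 --y--> 2
2 --x--> 3
3 --y--> 0
0 --x--> 4

4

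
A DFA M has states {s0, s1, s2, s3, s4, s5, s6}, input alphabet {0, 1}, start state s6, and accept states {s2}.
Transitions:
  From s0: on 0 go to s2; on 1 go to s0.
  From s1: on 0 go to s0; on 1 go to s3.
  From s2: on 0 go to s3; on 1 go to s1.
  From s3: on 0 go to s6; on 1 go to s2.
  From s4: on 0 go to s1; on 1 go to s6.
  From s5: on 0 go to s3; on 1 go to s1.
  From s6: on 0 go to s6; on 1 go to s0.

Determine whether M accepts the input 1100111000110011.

s6 --1--> s0
s0 --1--> s0
s0 --0--> s2
s2 --0--> s3
s3 --1--> s2
s2 --1--> s1
s1 --1--> s3
s3 --0--> s6
s6 --0--> s6
s6 --0--> s6
s6 --1--> s0
s0 --1--> s0
s0 --0--> s2
s2 --0--> s3
s3 --1--> s2
s2 --1--> s1
End in state s1, which is not an accepting state.

rejected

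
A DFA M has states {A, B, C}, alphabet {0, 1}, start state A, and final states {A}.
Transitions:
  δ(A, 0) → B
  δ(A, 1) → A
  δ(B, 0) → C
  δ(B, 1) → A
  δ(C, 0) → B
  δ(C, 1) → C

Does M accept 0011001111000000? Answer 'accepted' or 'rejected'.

A --0--> B
B --0--> C
C --1--> C
C --1--> C
C --0--> B
B --0--> C
C --1--> C
C --1--> C
C --1--> C
C --1--> C
C --0--> B
B --0--> C
C --0--> B
B --0--> C
C --0--> B
B --0--> C
End in state C, which is not an accepting state.

rejected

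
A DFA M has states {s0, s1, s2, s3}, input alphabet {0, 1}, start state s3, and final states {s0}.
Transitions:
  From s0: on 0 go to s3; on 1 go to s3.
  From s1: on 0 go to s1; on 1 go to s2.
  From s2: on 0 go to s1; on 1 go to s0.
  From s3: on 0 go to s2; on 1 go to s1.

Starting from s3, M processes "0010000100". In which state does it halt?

s1

s3 --0--> s2
s2 --0--> s1
s1 --1--> s2
s2 --0--> s1
s1 --0--> s1
s1 --0--> s1
s1 --0--> s1
s1 --1--> s2
s2 --0--> s1
s1 --0--> s1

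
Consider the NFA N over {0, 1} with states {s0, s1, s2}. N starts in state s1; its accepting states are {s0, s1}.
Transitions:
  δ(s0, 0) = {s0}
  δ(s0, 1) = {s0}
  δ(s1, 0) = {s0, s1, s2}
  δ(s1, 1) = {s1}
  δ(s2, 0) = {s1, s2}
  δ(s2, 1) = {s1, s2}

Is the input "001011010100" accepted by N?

accepted

Start: {s1}
read 0: {s0, s1, s2}
read 0: {s0, s1, s2}
read 1: {s0, s1, s2}
read 0: {s0, s1, s2}
read 1: {s0, s1, s2}
read 1: {s0, s1, s2}
read 0: {s0, s1, s2}
read 1: {s0, s1, s2}
read 0: {s0, s1, s2}
read 1: {s0, s1, s2}
read 0: {s0, s1, s2}
read 0: {s0, s1, s2}
Reachable ∩ accepting = {s0, s1} — nonempty.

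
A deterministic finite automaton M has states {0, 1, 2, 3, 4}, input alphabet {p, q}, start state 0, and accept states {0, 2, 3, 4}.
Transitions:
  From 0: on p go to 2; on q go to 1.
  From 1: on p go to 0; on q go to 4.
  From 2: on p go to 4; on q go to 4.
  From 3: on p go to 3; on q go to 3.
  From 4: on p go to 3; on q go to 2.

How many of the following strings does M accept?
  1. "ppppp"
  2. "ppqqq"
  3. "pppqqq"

"ppppp": accepted
"ppqqq": accepted
"pppqqq": accepted

3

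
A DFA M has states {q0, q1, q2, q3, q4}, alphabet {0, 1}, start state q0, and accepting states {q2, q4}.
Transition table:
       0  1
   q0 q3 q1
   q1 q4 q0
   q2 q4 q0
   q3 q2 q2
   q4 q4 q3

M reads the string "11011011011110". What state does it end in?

q0 --1--> q1
q1 --1--> q0
q0 --0--> q3
q3 --1--> q2
q2 --1--> q0
q0 --0--> q3
q3 --1--> q2
q2 --1--> q0
q0 --0--> q3
q3 --1--> q2
q2 --1--> q0
q0 --1--> q1
q1 --1--> q0
q0 --0--> q3

q3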